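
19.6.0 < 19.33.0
True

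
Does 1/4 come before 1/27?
Yes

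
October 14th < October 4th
False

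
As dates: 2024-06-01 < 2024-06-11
True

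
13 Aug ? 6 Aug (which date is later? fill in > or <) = >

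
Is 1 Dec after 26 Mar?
Yes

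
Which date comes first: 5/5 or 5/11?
5/5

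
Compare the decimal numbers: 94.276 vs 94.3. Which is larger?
94.3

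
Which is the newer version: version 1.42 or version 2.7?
version 2.7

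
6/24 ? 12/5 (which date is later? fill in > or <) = <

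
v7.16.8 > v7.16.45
False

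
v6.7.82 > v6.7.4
True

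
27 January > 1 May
False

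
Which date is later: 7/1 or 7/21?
7/21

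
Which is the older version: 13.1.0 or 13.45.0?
13.1.0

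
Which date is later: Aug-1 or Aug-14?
Aug-14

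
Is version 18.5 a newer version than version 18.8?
No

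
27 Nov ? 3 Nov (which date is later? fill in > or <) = >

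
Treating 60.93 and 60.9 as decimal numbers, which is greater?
60.93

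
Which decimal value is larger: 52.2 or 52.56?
52.56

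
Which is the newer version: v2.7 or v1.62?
v2.7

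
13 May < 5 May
False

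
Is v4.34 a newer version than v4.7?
Yes. Version numbers are compared segment by segment as integers, not as decimals: minor version 34 > 7, so v4.34 > v4.7 (even though the decimal 4.34 < 4.7).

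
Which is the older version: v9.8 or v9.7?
v9.7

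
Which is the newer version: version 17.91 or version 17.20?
version 17.91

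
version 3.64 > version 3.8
True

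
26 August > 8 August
True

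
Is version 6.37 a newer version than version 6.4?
Yes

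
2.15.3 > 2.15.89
False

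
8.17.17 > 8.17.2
True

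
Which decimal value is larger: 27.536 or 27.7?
27.7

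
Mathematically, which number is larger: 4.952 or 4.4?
4.952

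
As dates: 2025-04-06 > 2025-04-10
False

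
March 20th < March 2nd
False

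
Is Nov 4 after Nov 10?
No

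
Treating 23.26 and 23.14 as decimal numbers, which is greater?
23.26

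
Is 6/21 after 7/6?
No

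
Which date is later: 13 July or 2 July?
13 July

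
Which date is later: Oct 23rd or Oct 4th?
Oct 23rd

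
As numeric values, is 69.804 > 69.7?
True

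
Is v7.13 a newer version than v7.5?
Yes. Version numbers are compared segment by segment as integers, not as decimals: minor version 13 > 5, so v7.13 > v7.5 (even though the decimal 7.13 < 7.5).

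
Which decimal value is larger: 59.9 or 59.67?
59.9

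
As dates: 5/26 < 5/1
False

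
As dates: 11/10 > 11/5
True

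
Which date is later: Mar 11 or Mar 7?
Mar 11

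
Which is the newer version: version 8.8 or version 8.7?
version 8.8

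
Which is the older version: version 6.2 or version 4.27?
version 4.27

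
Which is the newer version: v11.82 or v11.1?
v11.82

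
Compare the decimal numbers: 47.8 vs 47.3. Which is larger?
47.8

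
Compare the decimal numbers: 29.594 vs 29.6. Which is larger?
29.6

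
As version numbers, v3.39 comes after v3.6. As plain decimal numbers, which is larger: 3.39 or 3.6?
3.6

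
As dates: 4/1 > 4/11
False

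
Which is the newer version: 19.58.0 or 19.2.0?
19.58.0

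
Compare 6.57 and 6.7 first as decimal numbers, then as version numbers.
As decimals: 6.57 < 6.7. As versions: v6.57 > v6.7 (minor version 57 > 7).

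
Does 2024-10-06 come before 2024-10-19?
Yes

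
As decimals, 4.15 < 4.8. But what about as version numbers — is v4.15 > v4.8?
True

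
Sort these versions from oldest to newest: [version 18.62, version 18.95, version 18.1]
[version 18.1, version 18.62, version 18.95]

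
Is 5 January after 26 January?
No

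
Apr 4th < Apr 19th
True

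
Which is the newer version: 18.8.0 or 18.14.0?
18.14.0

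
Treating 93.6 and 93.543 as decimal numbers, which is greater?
93.6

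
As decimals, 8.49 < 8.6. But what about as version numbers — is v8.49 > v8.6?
True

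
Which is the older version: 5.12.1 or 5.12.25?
5.12.1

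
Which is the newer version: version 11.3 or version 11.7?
version 11.7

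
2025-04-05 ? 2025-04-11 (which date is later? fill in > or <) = <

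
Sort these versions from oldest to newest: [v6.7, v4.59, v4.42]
[v4.42, v4.59, v6.7]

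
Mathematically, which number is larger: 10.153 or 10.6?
10.6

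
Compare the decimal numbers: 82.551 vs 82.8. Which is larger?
82.8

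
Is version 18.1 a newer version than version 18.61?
No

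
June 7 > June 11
False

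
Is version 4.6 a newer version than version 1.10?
Yes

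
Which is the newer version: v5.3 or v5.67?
v5.67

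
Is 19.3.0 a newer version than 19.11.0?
No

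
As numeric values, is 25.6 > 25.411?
True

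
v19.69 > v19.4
True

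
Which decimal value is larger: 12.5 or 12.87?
12.87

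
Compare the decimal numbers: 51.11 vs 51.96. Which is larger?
51.96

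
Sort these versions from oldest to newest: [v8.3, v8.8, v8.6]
[v8.3, v8.6, v8.8]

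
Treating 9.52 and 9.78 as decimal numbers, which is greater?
9.78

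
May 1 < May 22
True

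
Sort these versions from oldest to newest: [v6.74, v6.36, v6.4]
[v6.4, v6.36, v6.74]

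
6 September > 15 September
False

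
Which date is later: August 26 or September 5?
September 5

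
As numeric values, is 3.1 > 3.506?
False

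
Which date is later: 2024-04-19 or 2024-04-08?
2024-04-19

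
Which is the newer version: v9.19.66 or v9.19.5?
v9.19.66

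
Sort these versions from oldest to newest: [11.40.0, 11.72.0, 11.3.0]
[11.3.0, 11.40.0, 11.72.0]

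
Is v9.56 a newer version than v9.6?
Yes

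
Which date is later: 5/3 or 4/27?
5/3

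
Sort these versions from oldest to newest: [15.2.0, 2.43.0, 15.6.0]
[2.43.0, 15.2.0, 15.6.0]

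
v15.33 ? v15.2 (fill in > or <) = >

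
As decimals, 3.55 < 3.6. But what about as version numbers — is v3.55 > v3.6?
True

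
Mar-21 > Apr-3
False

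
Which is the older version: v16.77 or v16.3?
v16.3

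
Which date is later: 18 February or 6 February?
18 February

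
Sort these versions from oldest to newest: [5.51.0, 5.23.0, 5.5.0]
[5.5.0, 5.23.0, 5.51.0]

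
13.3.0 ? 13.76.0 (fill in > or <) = <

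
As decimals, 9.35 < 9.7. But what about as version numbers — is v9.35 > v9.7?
True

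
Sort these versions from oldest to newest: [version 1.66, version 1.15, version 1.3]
[version 1.3, version 1.15, version 1.66]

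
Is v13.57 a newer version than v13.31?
Yes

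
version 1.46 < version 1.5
False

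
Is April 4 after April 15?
No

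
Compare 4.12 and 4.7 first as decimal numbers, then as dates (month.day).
As decimals: 4.12 < 4.7. As dates: 4/12 is later than 4/7 (day 12 > day 7).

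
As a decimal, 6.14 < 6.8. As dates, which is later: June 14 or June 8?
June 14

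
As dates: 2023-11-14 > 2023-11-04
True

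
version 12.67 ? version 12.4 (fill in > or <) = >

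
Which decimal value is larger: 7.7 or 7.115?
7.7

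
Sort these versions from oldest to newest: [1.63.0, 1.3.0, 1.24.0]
[1.3.0, 1.24.0, 1.63.0]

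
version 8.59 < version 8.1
False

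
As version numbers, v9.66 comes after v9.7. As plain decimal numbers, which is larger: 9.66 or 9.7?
9.7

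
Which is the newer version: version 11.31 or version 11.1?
version 11.31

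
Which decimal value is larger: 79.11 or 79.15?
79.15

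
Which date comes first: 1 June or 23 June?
1 June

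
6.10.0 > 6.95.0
False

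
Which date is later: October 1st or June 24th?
October 1st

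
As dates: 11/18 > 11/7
True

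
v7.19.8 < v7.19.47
True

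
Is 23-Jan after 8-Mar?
No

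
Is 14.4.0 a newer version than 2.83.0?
Yes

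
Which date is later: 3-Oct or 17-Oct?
17-Oct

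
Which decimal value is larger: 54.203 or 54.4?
54.4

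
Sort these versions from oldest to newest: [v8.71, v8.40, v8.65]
[v8.40, v8.65, v8.71]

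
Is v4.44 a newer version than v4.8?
Yes. Version numbers are compared segment by segment as integers, not as decimals: minor version 44 > 8, so v4.44 > v4.8 (even though the decimal 4.44 < 4.8).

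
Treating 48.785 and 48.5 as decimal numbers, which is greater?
48.785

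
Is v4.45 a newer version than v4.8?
Yes. Version numbers are compared segment by segment as integers, not as decimals: minor version 45 > 8, so v4.45 > v4.8 (even though the decimal 4.45 < 4.8).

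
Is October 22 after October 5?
Yes. Day 22 comes after day 5 in October — this is a date comparison, not a decimal one (the decimal 10.22 would be smaller than 10.5).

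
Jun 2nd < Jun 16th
True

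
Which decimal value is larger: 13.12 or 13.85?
13.85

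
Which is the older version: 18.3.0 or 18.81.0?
18.3.0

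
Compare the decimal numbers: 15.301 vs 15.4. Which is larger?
15.4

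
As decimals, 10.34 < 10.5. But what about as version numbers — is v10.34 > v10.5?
True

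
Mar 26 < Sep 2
True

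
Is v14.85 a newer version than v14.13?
Yes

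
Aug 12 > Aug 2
True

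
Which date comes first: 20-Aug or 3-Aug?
3-Aug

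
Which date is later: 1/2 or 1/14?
1/14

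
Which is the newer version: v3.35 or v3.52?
v3.52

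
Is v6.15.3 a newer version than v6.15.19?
No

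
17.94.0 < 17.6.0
False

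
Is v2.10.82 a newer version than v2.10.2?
Yes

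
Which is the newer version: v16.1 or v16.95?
v16.95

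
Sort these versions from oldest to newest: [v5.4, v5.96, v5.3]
[v5.3, v5.4, v5.96]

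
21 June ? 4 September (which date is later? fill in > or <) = <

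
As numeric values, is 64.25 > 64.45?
False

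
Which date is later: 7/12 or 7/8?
7/12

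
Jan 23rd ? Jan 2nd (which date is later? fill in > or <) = >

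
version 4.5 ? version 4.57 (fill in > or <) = <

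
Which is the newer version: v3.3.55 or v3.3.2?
v3.3.55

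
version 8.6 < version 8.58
True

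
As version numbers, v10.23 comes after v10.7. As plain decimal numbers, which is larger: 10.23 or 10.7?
10.7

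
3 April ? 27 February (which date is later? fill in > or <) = >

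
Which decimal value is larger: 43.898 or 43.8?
43.898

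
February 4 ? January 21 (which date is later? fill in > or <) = >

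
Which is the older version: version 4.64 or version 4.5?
version 4.5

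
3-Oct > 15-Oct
False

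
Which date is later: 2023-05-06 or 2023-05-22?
2023-05-22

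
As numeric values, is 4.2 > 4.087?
True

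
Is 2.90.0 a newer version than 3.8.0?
No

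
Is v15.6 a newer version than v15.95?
No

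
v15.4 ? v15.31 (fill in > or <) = <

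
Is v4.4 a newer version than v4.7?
No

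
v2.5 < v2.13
True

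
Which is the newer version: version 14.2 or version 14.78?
version 14.78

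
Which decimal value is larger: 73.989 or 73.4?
73.989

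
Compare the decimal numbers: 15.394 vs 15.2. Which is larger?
15.394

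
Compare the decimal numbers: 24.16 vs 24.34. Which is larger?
24.34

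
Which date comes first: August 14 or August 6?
August 6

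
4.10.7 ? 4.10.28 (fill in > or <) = <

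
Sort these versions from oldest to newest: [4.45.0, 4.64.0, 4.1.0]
[4.1.0, 4.45.0, 4.64.0]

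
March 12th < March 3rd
False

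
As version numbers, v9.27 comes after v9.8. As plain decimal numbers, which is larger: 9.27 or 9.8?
9.8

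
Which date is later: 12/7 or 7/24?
12/7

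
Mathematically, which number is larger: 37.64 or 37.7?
37.7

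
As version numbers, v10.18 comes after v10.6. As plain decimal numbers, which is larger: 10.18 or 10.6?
10.6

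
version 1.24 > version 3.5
False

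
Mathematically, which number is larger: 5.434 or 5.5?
5.5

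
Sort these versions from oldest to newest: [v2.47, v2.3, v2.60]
[v2.3, v2.47, v2.60]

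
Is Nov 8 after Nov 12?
No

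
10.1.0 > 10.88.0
False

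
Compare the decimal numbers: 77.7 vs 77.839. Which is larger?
77.839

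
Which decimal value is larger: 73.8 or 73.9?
73.9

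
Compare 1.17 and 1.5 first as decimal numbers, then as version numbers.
As decimals: 1.17 < 1.5. As versions: v1.17 > v1.5 (minor version 17 > 5).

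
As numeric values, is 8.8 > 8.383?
True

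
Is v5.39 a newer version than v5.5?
Yes. Version numbers are compared segment by segment as integers, not as decimals: minor version 39 > 5, so v5.39 > v5.5 (even though the decimal 5.39 < 5.5).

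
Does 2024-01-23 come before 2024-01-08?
No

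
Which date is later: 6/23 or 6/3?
6/23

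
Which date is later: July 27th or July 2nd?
July 27th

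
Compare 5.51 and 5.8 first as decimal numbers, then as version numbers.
As decimals: 5.51 < 5.8. As versions: v5.51 > v5.8 (minor version 51 > 8).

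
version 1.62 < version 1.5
False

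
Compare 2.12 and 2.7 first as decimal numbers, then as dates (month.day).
As decimals: 2.12 < 2.7. As dates: 2/12 is later than 2/7 (day 12 > day 7).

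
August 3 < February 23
False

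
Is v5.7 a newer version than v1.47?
Yes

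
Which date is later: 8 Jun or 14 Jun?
14 Jun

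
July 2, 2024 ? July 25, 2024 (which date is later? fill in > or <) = <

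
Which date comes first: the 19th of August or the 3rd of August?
the 3rd of August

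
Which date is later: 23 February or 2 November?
2 November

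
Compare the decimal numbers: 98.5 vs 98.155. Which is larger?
98.5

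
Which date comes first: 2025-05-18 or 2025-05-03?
2025-05-03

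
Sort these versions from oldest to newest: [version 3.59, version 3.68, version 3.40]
[version 3.40, version 3.59, version 3.68]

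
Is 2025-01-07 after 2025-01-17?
No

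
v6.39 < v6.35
False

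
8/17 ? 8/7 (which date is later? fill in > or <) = >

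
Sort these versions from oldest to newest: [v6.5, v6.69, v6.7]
[v6.5, v6.7, v6.69]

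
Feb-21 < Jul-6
True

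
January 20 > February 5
False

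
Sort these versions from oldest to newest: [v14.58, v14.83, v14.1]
[v14.1, v14.58, v14.83]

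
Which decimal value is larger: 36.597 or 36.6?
36.6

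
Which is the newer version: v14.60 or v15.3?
v15.3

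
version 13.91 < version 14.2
True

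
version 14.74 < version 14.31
False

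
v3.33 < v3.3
False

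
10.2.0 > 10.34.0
False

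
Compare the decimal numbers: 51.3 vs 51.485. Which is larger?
51.485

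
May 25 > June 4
False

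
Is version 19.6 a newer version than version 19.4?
Yes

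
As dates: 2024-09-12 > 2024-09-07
True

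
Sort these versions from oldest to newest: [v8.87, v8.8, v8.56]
[v8.8, v8.56, v8.87]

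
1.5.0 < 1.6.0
True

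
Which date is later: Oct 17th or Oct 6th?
Oct 17th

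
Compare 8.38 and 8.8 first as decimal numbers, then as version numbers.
As decimals: 8.38 < 8.8. As versions: v8.38 > v8.8 (minor version 38 > 8).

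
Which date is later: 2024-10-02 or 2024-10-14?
2024-10-14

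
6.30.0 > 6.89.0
False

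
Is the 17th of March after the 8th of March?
Yes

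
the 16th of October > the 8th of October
True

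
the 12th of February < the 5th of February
False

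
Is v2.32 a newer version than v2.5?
Yes. Version numbers are compared segment by segment as integers, not as decimals: minor version 32 > 5, so v2.32 > v2.5 (even though the decimal 2.32 < 2.5).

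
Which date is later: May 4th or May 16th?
May 16th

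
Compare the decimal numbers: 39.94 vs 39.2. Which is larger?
39.94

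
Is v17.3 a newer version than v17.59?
No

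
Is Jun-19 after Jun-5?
Yes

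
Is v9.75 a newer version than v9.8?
Yes. Version numbers are compared segment by segment as integers, not as decimals: minor version 75 > 8, so v9.75 > v9.8 (even though the decimal 9.75 < 9.8).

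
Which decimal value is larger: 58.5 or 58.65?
58.65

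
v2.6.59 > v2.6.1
True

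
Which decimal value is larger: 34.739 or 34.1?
34.739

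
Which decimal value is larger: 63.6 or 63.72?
63.72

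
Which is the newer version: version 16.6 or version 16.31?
version 16.31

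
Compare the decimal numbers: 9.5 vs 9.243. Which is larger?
9.5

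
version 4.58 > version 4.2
True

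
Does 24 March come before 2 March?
No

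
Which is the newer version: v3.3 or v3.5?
v3.5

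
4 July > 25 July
False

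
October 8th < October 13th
True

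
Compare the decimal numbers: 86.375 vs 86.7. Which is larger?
86.7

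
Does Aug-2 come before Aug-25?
Yes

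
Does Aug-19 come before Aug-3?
No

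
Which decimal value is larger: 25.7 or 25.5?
25.7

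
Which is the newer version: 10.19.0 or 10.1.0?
10.19.0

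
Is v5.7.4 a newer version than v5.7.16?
No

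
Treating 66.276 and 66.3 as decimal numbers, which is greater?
66.3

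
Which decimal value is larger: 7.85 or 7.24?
7.85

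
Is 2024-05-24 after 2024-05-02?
Yes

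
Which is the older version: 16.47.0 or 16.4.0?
16.4.0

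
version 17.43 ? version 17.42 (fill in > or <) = >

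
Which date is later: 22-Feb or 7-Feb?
22-Feb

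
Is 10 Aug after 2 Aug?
Yes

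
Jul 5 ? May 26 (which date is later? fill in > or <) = >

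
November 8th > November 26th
False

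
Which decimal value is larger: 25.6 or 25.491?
25.6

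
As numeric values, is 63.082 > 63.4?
False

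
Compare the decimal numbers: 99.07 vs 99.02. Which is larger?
99.07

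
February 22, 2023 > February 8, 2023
True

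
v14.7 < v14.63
True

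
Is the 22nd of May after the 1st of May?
Yes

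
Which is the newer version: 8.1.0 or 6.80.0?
8.1.0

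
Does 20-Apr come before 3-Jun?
Yes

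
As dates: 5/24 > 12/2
False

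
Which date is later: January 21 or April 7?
April 7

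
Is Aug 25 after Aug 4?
Yes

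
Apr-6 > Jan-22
True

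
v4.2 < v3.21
False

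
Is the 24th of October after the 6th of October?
Yes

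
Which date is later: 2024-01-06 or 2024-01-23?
2024-01-23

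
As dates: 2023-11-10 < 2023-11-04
False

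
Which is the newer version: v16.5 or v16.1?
v16.5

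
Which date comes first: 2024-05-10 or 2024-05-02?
2024-05-02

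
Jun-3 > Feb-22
True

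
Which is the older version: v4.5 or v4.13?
v4.5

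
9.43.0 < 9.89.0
True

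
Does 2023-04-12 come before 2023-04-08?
No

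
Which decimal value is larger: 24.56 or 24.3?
24.56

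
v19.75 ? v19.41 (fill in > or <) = >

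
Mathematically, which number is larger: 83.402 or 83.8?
83.8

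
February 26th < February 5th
False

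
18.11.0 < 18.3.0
False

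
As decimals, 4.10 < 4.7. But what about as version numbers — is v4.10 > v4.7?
True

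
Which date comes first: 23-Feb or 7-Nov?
23-Feb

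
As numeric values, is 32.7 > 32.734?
False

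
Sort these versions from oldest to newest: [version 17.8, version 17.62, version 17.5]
[version 17.5, version 17.8, version 17.62]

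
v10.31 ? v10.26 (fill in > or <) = >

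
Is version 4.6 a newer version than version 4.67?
No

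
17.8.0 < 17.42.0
True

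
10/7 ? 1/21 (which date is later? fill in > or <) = >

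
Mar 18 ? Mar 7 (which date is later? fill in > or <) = >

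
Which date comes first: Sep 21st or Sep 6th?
Sep 6th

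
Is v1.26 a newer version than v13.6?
No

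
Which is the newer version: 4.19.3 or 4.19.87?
4.19.87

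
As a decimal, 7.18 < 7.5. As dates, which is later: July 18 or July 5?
July 18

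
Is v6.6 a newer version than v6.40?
No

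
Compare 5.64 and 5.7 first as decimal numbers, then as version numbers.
As decimals: 5.64 < 5.7. As versions: v5.64 > v5.7 (minor version 64 > 7).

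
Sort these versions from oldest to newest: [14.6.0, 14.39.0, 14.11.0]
[14.6.0, 14.11.0, 14.39.0]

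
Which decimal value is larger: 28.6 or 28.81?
28.81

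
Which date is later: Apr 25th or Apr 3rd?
Apr 25th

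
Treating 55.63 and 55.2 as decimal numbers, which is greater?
55.63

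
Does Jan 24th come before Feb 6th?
Yes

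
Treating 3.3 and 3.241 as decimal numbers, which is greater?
3.3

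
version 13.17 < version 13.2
False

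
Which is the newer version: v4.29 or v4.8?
v4.29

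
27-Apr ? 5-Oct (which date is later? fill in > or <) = <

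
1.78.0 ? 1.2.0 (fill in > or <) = >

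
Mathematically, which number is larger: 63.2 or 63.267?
63.267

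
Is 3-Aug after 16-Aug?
No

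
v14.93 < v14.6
False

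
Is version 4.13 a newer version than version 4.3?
Yes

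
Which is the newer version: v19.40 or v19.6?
v19.40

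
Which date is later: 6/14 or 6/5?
6/14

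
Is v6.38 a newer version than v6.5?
Yes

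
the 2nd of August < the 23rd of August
True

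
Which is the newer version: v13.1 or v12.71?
v13.1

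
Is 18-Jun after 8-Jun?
Yes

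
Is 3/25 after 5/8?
No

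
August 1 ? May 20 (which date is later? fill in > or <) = >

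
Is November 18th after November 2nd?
Yes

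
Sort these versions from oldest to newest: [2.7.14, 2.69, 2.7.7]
[2.7.7, 2.7.14, 2.69]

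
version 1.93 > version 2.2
False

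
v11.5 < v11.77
True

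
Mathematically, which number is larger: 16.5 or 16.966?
16.966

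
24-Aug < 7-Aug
False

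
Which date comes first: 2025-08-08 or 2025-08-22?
2025-08-08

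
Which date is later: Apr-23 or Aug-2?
Aug-2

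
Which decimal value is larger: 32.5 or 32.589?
32.589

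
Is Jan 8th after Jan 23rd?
No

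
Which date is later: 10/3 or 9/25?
10/3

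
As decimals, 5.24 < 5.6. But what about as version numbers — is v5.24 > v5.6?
True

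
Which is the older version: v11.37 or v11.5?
v11.5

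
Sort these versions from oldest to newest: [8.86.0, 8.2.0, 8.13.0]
[8.2.0, 8.13.0, 8.86.0]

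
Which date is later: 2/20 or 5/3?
5/3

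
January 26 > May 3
False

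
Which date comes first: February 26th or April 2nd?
February 26th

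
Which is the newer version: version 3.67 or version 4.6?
version 4.6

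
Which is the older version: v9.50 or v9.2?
v9.2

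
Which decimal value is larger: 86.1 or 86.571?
86.571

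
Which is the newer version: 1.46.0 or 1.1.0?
1.46.0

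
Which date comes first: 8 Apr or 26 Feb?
26 Feb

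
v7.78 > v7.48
True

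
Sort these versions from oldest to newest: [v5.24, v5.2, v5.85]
[v5.2, v5.24, v5.85]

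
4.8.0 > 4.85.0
False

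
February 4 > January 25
True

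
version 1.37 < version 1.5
False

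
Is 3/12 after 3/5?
Yes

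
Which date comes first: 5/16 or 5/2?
5/2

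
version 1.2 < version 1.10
True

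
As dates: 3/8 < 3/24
True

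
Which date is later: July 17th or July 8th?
July 17th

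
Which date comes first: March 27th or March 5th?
March 5th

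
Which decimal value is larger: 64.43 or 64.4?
64.43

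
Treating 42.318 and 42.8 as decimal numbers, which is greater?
42.8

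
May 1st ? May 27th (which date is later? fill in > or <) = <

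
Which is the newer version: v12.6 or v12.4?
v12.6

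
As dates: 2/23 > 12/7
False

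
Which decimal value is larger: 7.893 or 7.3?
7.893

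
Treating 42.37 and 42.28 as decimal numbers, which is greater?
42.37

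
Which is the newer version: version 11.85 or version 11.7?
version 11.85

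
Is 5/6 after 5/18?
No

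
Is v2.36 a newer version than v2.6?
Yes. Version numbers are compared segment by segment as integers, not as decimals: minor version 36 > 6, so v2.36 > v2.6 (even though the decimal 2.36 < 2.6).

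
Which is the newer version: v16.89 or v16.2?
v16.89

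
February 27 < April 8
True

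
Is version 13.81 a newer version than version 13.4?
Yes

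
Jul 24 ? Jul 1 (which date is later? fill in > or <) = >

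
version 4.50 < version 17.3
True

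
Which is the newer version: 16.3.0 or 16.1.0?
16.3.0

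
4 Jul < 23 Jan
False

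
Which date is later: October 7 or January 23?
October 7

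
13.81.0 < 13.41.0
False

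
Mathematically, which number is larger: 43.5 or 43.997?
43.997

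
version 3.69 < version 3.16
False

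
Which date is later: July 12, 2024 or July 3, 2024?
July 12, 2024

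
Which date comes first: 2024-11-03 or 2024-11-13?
2024-11-03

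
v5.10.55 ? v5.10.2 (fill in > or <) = >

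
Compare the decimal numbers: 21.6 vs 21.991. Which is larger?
21.991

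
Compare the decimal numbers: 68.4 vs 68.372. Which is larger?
68.4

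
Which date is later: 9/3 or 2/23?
9/3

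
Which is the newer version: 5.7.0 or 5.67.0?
5.67.0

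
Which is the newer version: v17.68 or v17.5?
v17.68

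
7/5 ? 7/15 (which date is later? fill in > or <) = <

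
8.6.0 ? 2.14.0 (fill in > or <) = >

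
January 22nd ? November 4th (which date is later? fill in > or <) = <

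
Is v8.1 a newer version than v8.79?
No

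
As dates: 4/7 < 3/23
False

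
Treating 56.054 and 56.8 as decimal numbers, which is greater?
56.8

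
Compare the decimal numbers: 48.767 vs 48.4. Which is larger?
48.767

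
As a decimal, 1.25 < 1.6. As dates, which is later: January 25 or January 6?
January 25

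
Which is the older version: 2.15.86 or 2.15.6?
2.15.6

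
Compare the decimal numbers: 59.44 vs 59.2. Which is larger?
59.44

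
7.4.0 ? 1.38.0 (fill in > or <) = >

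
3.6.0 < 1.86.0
False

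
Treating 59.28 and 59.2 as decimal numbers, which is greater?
59.28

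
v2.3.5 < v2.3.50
True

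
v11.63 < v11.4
False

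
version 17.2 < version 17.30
True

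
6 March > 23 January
True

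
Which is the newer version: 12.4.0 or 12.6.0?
12.6.0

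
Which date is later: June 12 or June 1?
June 12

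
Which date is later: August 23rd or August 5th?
August 23rd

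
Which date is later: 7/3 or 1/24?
7/3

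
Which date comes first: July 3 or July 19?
July 3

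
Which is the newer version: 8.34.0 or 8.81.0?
8.81.0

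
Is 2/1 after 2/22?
No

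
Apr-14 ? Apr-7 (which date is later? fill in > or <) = >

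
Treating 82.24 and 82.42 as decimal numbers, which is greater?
82.42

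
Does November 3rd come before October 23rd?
No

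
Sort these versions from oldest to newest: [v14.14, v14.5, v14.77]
[v14.5, v14.14, v14.77]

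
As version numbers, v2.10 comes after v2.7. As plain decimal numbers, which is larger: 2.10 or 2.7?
2.7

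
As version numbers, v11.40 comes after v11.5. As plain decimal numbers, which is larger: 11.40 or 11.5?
11.5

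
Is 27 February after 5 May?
No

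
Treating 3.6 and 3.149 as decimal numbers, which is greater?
3.6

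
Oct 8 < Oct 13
True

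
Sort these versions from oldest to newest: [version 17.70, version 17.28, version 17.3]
[version 17.3, version 17.28, version 17.70]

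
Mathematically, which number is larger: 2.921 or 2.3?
2.921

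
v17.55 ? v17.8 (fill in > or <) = >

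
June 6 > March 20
True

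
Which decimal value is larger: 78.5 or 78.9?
78.9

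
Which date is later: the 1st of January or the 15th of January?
the 15th of January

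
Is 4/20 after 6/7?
No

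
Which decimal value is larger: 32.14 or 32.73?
32.73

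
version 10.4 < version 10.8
True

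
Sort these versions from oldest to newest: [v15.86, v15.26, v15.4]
[v15.4, v15.26, v15.86]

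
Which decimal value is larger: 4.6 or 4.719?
4.719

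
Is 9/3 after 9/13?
No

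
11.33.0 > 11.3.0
True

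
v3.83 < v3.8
False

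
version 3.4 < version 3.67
True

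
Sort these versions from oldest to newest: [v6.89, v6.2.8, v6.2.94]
[v6.2.8, v6.2.94, v6.89]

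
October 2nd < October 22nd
True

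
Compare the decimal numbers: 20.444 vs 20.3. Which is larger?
20.444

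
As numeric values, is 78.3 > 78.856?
False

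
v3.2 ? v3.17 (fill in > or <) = <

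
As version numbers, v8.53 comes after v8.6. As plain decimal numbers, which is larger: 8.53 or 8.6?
8.6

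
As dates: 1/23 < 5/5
True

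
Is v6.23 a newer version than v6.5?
Yes. Version numbers are compared segment by segment as integers, not as decimals: minor version 23 > 5, so v6.23 > v6.5 (even though the decimal 6.23 < 6.5).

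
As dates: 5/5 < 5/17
True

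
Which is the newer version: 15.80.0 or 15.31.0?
15.80.0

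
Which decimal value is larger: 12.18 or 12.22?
12.22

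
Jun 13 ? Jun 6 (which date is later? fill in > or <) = >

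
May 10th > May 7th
True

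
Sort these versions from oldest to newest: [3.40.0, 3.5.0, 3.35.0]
[3.5.0, 3.35.0, 3.40.0]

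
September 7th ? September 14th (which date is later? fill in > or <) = <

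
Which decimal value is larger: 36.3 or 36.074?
36.3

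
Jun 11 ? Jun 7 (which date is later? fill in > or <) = >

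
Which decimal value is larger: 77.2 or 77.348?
77.348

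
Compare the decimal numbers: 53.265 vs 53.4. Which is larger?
53.4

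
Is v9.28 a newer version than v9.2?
Yes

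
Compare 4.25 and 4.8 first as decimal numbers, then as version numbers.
As decimals: 4.25 < 4.8. As versions: v4.25 > v4.8 (minor version 25 > 8).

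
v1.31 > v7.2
False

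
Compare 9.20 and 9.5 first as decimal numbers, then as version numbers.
As decimals: 9.20 < 9.5. As versions: v9.20 > v9.5 (minor version 20 > 5).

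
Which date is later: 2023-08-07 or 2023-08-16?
2023-08-16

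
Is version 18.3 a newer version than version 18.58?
No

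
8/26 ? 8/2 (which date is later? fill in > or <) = >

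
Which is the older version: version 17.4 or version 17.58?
version 17.4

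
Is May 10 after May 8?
Yes. Day 10 comes after day 8 in May — this is a date comparison, not a decimal one (the decimal 5.10 would be smaller than 5.8).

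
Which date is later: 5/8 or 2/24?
5/8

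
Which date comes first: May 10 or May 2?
May 2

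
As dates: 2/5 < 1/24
False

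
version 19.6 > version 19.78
False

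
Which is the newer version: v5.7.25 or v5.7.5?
v5.7.25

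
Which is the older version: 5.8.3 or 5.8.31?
5.8.3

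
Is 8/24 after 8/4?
Yes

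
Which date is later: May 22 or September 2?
September 2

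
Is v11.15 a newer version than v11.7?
Yes. Version numbers are compared segment by segment as integers, not as decimals: minor version 15 > 7, so v11.15 > v11.7 (even though the decimal 11.15 < 11.7).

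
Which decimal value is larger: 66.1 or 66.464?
66.464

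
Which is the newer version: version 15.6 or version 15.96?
version 15.96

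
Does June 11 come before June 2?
No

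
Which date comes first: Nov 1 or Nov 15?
Nov 1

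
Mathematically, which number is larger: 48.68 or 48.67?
48.68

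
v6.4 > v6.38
False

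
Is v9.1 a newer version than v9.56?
No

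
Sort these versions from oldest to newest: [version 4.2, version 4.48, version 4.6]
[version 4.2, version 4.6, version 4.48]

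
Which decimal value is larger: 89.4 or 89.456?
89.456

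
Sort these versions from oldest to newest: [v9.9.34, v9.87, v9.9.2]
[v9.9.2, v9.9.34, v9.87]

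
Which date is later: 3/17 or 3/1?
3/17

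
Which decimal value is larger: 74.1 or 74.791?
74.791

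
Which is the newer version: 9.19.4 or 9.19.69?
9.19.69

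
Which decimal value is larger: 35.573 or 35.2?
35.573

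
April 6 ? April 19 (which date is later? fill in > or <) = <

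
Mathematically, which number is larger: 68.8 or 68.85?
68.85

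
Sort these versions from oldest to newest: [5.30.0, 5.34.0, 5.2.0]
[5.2.0, 5.30.0, 5.34.0]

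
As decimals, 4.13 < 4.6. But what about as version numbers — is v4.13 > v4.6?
True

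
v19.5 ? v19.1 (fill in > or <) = >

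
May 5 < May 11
True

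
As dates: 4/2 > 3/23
True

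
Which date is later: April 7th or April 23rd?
April 23rd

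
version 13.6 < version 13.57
True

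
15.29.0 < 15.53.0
True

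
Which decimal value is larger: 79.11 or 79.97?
79.97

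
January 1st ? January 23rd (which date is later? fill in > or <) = <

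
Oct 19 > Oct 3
True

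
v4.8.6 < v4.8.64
True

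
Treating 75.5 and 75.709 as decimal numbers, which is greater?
75.709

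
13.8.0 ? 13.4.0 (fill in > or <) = >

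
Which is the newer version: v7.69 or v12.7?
v12.7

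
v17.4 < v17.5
True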